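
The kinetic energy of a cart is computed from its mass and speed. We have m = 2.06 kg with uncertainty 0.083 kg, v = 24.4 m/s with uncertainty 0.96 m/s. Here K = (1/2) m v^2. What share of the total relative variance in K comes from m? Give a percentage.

(δK/K)² = (1·δm/m)² + (2·δv/v)²
  m term: (1×0.0403)² = 0.00162
  v term: (2×0.0393)² = 0.00619
Total = 0.00782. Share from m = 0.00162/0.00782 = 0.208.

20.8%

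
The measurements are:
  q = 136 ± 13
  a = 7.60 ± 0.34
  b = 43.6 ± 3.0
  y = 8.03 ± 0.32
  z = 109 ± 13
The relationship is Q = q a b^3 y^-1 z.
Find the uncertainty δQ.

3.07e+08

Relative error in a monomial: (δQ/Q)² = Σ (nᵢ · δxᵢ/xᵢ)².
  (1·δq/q)² = (1×0.0956)² = 0.00914;  (1·δa/a)² = (1×0.0447)² = 0.00200;  (3·δb/b)² = (3×0.0688)² = 0.0426;  (-1·δy/y)² = (-1×0.0399)² = 0.00159;  (1·δz/z)² = (1×0.119)² = 0.0142
δQ/Q = √(0.0696) = 0.264
Q = 1.16e+09, so δQ = 0.264 × 1.16e+09 = 3.07e+08.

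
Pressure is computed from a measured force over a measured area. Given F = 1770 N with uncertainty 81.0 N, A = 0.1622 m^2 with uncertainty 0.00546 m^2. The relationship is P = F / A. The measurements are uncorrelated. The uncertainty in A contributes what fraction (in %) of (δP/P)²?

(δP/P)² = (1·δF/F)² + (-1·δA/A)²
  F term: (1×0.0458)² = 0.00209
  A term: (-1×0.0337)² = 0.00113
Total = 0.00323. Share from A = 0.00113/0.00323 = 0.351.

35.1%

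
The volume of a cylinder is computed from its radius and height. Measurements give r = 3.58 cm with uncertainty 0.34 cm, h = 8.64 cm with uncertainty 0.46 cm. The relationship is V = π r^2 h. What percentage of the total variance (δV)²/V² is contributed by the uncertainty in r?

(δV/V)² = (2·δr/r)² + (1·δh/h)²
  r term: (2×0.0950)² = 0.0361
  h term: (1×0.0532)² = 0.00283
Total = 0.0389. Share from r = 0.0361/0.0389 = 0.927.

92.7%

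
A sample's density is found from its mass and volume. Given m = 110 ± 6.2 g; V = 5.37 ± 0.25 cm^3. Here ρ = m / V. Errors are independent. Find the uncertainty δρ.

1.50 g/cm^3

Each factor contributes (exponent × relative error)² to (δρ/ρ)²:
  (1·δm/m)² = (1×0.0564)² = 0.00318;  (-1·δV/V)² = (-1×0.0466)² = 0.00217
δρ/ρ = √(0.00534) = 0.0731
ρ = 20.5 g/cm^3, so δρ = 0.0731 × 20.5 = 1.50 g/cm^3.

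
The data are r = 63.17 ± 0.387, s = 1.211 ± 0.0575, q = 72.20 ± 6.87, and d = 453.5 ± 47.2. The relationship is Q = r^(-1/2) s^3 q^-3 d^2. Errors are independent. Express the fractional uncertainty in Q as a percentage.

Since Q is a product/quotient, work with relative uncertainties:
  (−½·δr/r)² = (-0.5×0.00613)² = 9.38e-06;  (3·δs/s)² = (3×0.0475)² = 0.0203;  (-3·δq/q)² = (-3×0.0952)² = 0.0815;  (2·δd/d)² = (2×0.104)² = 0.0433
δQ/Q = √(0.145) = 0.381

38.1%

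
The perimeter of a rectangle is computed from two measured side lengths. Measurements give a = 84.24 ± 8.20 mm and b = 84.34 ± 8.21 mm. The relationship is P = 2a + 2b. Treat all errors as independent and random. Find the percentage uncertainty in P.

6.88%

Sums and differences: (δP)² = Σ (cᵢ δxᵢ)².
  (2·δa)² = 269;  (2·δb)² = 270
δP = √(539) = 23.2 mm
P = 337.2 mm, so δP/P = 23.2/337.2 = 0.0688.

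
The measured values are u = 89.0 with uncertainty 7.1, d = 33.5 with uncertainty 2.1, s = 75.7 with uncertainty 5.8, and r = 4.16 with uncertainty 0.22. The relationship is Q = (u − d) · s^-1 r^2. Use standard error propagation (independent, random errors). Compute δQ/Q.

Let w = u − d = 55.5. δw = √(δu² + δd²) = √(50.4 + 4.41) = 7.40, so δw/w = 0.133.
Q is then a monomial in w, s, r:
δQ/Q = √((δw/w)² + (-1·δs/s)² + (2·δr/r)²) = √(0.0178 + 0.00587 + 0.0112) = 0.187

0.187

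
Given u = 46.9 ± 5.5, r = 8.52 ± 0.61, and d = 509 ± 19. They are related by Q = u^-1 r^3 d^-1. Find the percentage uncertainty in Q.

24.8%

Q is a product of powers, so relative uncertainties combine in quadrature:
  (-1·δu/u)² = (-1×0.117)² = 0.0138;  (3·δr/r)² = (3×0.0716)² = 0.0461;  (-1·δd/d)² = (-1×0.0373)² = 0.00139
δQ/Q = √(0.0613) = 0.248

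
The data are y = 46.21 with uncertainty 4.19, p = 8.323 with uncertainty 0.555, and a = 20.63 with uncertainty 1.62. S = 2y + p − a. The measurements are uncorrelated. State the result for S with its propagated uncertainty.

Each term contributes (cᵢ δxᵢ)² to (δS)²:
  (2·δy)² = 70.2;  (δp)² = 0.308;  (δa)² = 2.62
δS = √(73.2) = 8.55
S = 80.11.

80.11 ± 8.55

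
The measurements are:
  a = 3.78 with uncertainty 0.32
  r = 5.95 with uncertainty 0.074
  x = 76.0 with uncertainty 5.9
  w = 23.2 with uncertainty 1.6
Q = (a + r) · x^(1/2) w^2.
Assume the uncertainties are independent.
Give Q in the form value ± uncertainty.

45700 ± 6720

Let u = a + r = 9.73. δu = √(δa² + δr²) = √(0.102 + 0.00548) = 0.328, so δu/u = 0.0338.
Q is then a monomial in u, x, w:
δQ/Q = √((δu/u)² + (½·δx/x)² + (2·δw/w)²) = √(0.00114 + 0.00151 + 0.0190) = 0.147
Q = 45700, so δQ = 0.147 × 45700 = 6720.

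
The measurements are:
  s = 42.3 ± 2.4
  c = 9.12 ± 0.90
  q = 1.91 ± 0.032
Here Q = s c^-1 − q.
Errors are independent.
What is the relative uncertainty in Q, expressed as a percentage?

19.4%

Let p = s·c^-1 = 4.64. δp/p = √((1·δs/s)² + (-1·δc/c)²) = √(0.00322 + 0.00974) = 0.114, so δp = 0.528.
Q = p − q: δQ = √(δp² + δq²) = √(0.279 + 0.00102) = 0.529
Q = 2.73, so δQ/Q = 0.529/2.73 = 0.194.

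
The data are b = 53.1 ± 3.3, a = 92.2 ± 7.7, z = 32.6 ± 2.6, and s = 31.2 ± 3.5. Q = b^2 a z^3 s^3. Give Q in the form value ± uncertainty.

Q is a product of powers, so relative uncertainties combine in quadrature:
  (2·δb/b)² = (2×0.0621)² = 0.0154;  (1·δa/a)² = (1×0.0835)² = 0.00697;  (3·δz/z)² = (3×0.0798)² = 0.0572;  (3·δs/s)² = (3×0.112)² = 0.113
δQ/Q = √(0.193) = 0.439
Q = 2.74e+14, so δQ = 0.439 × 2.74e+14 = 1.2e+14.

(2.74 ± 1.20) × 10^14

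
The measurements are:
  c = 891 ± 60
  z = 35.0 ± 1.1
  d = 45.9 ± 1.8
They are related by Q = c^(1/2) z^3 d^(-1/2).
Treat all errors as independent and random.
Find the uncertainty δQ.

19300

Since Q is a product/quotient, work with relative uncertainties:
  (½·δc/c)² = (0.5×0.0673)² = 0.00113;  (3·δz/z)² = (3×0.0314)² = 0.00889;  (−½·δd/d)² = (-0.5×0.0392)² = 0.000384
δQ/Q = √(0.0104) = 0.102
Q = 1.89e+05, so δQ = 0.102 × 1.89e+05 = 19300.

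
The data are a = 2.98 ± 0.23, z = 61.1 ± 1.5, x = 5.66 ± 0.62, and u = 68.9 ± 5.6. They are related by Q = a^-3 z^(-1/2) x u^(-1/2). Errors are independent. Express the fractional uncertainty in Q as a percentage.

26.0%

Relative error in a monomial: (δQ/Q)² = Σ (nᵢ · δxᵢ/xᵢ)².
  (-3·δa/a)² = (-3×0.0772)² = 0.0536;  (−½·δz/z)² = (-0.5×0.0245)² = 0.000151;  (1·δx/x)² = (1×0.110)² = 0.0120;  (−½·δu/u)² = (-0.5×0.0813)² = 0.00165
δQ/Q = √(0.0674) = 0.260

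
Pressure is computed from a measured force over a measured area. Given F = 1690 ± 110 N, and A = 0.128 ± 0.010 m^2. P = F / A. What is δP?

1340 Pa

P is a product of powers, so relative uncertainties combine in quadrature:
  (1·δF/F)² = (1×0.0651)² = 0.00424;  (-1·δA/A)² = (-1×0.0781)² = 0.00610
δP/P = √(0.0103) = 0.102
P = 13200 Pa, so δP = 0.102 × 13200 = 1340 Pa.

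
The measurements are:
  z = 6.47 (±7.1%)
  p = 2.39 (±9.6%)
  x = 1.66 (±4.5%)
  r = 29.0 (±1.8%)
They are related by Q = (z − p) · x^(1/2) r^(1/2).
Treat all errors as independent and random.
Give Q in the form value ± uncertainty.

Let u = z − p = 4.08. δu = √(δz² + δp²) = √(0.211 + 0.0526) = 0.513, so δu/u = 0.126.
Q is then a monomial in u, x, r:
δQ/Q = √((δu/u)² + (½·δx/x)² + (½·δr/r)²) = √(0.0158 + 0.000506 + 8.1e-05) = 0.128
Q = 28.3, so δQ = 0.128 × 28.3 = 3.63.

28.3 ± 3.63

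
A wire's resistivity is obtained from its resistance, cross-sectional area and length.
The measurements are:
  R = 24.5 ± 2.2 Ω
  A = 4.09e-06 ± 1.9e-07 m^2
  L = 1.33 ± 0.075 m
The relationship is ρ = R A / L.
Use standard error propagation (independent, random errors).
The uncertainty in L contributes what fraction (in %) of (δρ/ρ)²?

23.7%

(δρ/ρ)² = (1·δR/R)² + (1·δA/A)² + (-1·δL/L)²
  R term: (1×0.0898)² = 0.00806
  A term: (1×0.0465)² = 0.00216
  L term: (-1×0.0564)² = 0.00318
Total = 0.0134. Share from L = 0.00318/0.0134 = 0.237.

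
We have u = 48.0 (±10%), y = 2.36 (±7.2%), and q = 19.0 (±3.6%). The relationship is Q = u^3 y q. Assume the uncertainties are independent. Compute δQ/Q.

Products/powers → add relative errors in quadrature, weighted by exponent:
  (3·δu/u)² = (3×0.100)² = 0.0900;  (1·δy/y)² = (1×0.0720)² = 0.00518;  (1·δq/q)² = (1×0.0360)² = 0.00130
δQ/Q = √(0.0965) = 0.311

0.311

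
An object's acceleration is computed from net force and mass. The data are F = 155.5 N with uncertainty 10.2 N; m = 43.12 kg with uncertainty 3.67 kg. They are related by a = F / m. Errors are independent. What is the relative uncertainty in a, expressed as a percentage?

10.7%

Relative error in a monomial: (δa/a)² = Σ (nᵢ · δxᵢ/xᵢ)².
  (1·δF/F)² = (1×0.0656)² = 0.00430;  (-1·δm/m)² = (-1×0.0851)² = 0.00724
δa/a = √(0.0115) = 0.107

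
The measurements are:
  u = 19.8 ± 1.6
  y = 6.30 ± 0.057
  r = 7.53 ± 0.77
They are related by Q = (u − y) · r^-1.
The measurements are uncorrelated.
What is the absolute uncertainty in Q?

0.281

Let w = u − y = 13.5. δw = √(δu² + δy²) = √(2.56 + 0.00325) = 1.60, so δw/w = 0.119.
Q is then a monomial in w, r:
δQ/Q = √((δw/w)² + (-1·δr/r)²) = √(0.0141 + 0.0105) = 0.157
Q = 1.79, so δQ = 0.157 × 1.79 = 0.281.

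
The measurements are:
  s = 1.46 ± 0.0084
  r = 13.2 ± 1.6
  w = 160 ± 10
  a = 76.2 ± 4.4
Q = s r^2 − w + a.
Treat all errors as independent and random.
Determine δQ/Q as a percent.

36.7%

Let p = s·r^2 = 254. δp/p = √((1·δs/s)² + (2·δr/r)²) = √(3.31e-05 + 0.0588) = 0.242, so δp = 61.7.
Q = p − w + a: δQ = √(δp² + δw² + δa²) = √(3810 + 100 + 19.4) = 62.6
Q = 171, so δQ/Q = 62.6/171 = 0.367.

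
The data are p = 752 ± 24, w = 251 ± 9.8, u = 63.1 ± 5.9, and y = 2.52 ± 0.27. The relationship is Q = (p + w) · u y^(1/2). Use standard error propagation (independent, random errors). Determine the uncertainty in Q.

Let h = p + w = 1000. δh = √(δp² + δw²) = √(576 + 96.0) = 25.9, so δh/h = 0.0258.
Q is then a monomial in h, u, y:
δQ/Q = √((δh/h)² + (1·δu/u)² + (½·δy/y)²) = √(0.000668 + 0.00874 + 0.00287) = 0.111
Q = 1e+05, so δQ = 0.111 × 1e+05 = 11100.

11100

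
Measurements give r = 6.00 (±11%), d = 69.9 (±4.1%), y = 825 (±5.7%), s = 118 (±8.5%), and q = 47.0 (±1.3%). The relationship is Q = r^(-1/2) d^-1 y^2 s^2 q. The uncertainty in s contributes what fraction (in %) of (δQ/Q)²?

(δQ/Q)² = (−½·δr/r)² + (-1·δd/d)² + (2·δy/y)² + (2·δs/s)² + (1·δq/q)²
  r term: (-0.5×0.110)² = 0.00302
  d term: (-1×0.0410)² = 0.00168
  y term: (2×0.0570)² = 0.0130
  s term: (2×0.0850)² = 0.0289
  q term: (1×0.0130)² = 0.000169
Total = 0.0468. Share from s = 0.0289/0.0468 = 0.618.

61.8%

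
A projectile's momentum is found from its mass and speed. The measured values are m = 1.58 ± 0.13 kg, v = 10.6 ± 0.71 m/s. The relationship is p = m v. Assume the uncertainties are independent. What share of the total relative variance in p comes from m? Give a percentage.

(δp/p)² = (1·δm/m)² + (1·δv/v)²
  m term: (1×0.0823)² = 0.00677
  v term: (1×0.0670)² = 0.00449
Total = 0.0113. Share from m = 0.00677/0.0113 = 0.601.

60.1%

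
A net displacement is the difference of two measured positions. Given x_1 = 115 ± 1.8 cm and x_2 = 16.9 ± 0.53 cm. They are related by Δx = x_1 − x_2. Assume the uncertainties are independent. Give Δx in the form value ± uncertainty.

For a sum/difference, combine absolute errors in quadrature:
  (δx_1)² = 3.24;  (δx_2)² = 0.281
δΔx = √(3.52) = 1.88 cm
Δx = 98.1 cm.

98.1 ± 1.88 cm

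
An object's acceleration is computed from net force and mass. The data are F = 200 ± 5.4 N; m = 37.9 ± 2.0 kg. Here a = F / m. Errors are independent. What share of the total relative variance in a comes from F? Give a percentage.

(δa/a)² = (1·δF/F)² + (-1·δm/m)²
  F term: (1×0.0270)² = 0.000729
  m term: (-1×0.0528)² = 0.00278
Total = 0.00351. Share from F = 0.000729/0.00351 = 0.207.

20.7%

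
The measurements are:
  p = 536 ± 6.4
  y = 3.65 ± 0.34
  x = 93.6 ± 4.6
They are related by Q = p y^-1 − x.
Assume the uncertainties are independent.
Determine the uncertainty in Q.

14.5

Let w = p·y^-1 = 147. δw/w = √((1·δp/p)² + (-1·δy/y)²) = √(0.000143 + 0.00868) = 0.0939, so δw = 13.8.
Q = w − x: δQ = √(δw² + δx²) = √(190 + 21.2) = 14.5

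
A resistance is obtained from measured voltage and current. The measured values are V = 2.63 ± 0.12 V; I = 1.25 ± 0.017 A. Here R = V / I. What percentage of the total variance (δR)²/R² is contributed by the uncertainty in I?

8.16%

(δR/R)² = (1·δV/V)² + (-1·δI/I)²
  V term: (1×0.0456)² = 0.00208
  I term: (-1×0.0136)² = 0.000185
Total = 0.00227. Share from I = 0.000185/0.00227 = 0.0816.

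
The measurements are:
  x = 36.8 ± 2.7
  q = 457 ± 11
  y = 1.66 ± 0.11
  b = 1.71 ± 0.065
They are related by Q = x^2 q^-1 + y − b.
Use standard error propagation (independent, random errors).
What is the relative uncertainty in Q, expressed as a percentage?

Let p = x^2·q^-1 = 2.96. δp/p = √((2·δx/x)² + (-1·δq/q)²) = √(0.0215 + 0.000579) = 0.149, so δp = 0.441.
Q = p + y − b: δQ = √(δp² + δy² + δb²) = √(0.194 + 0.0121 + 0.00423) = 0.459
Q = 2.91, so δQ/Q = 0.459/2.91 = 0.157.

15.7%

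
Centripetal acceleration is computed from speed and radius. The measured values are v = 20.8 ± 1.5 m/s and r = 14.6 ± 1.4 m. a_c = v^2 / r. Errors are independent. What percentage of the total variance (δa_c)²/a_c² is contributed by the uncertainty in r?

(δa_c/a_c)² = (2·δv/v)² + (-1·δr/r)²
  v term: (2×0.0721)² = 0.0208
  r term: (-1×0.0959)² = 0.00919
Total = 0.0300. Share from r = 0.00919/0.0300 = 0.307.

30.7%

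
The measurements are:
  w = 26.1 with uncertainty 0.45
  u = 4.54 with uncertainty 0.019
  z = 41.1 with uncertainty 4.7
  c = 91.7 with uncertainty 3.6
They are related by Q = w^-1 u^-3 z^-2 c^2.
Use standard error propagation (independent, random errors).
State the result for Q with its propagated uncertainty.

Relative error in a monomial: (δQ/Q)² = Σ (nᵢ · δxᵢ/xᵢ)².
  (-1·δw/w)² = (-1×0.0172)² = 0.000297;  (-3·δu/u)² = (-3×0.00419)² = 0.000158;  (-2·δz/z)² = (-2×0.114)² = 0.0523;  (2·δc/c)² = (2×0.0393)² = 0.00616
δQ/Q = √(0.0589) = 0.243
Q = 0.00204, so δQ = 0.243 × 0.00204 = 0.000495.

0.00204 ± 0.000495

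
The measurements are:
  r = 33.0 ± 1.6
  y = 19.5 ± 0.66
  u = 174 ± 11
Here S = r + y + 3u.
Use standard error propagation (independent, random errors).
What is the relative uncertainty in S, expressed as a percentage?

5.75%

For a sum/difference, combine absolute errors in quadrature:
  (δr)² = 2.56;  (δy)² = 0.436;  (3·δu)² = 1090
δS = √(1090) = 33.0
S = 574, so δS/S = 33.0/574 = 0.0575.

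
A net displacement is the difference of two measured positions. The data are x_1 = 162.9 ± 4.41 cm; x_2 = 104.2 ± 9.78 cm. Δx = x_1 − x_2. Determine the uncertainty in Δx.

10.7 cm

Absolute uncertainties add in quadrature for a linear combination:
  (δx_1)² = 19.4;  (δx_2)² = 95.6
δΔx = √(115) = 10.7 cm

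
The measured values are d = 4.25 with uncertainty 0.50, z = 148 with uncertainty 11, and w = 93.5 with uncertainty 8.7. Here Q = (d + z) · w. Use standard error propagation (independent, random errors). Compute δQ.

1680

Let u = d + z = 152. δu = √(δd² + δz²) = √(0.250 + 121) = 11.0, so δu/u = 0.0723.
Q is then a monomial in u, w:
δQ/Q = √((δu/u)² + (1·δw/w)²) = √(0.00523 + 0.00866) = 0.118
Q = 14200, so δQ = 0.118 × 14200 = 1680.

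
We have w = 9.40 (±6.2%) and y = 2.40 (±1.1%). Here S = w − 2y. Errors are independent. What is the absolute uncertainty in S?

Absolute uncertainties add in quadrature for a linear combination:
  (δw)² = 0.340;  (2·δy)² = 0.00279
δS = √(0.342) = 0.585

0.585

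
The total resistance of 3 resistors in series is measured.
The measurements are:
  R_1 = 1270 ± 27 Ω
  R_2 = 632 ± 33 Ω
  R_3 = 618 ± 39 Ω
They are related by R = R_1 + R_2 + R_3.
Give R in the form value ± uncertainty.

2520 ± 57.8 Ω

Absolute uncertainties add in quadrature for a linear combination:
  (δR_1)² = 729;  (δR_2)² = 1090;  (δR_3)² = 1520
δR = √(3340) = 57.8 Ω
R = 2520 Ω.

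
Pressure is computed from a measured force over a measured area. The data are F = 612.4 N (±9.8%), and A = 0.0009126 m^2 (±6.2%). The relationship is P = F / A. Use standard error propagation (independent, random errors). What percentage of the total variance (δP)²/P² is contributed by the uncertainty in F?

71.4%

(δP/P)² = (1·δF/F)² + (-1·δA/A)²
  F term: (1×0.0980)² = 0.00960
  A term: (-1×0.0620)² = 0.00384
Total = 0.0134. Share from F = 0.00960/0.0134 = 0.714.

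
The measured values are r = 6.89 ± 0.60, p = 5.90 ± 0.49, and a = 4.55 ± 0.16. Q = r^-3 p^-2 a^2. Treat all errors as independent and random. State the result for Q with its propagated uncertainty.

Since Q is a product/quotient, work with relative uncertainties:
  (-3·δr/r)² = (-3×0.0871)² = 0.0683;  (-2·δp/p)² = (-2×0.0831)² = 0.0276;  (2·δa/a)² = (2×0.0352)² = 0.00495
δQ/Q = √(0.101) = 0.317
Q = 0.00182, so δQ = 0.317 × 0.00182 = 0.000577.

0.00182 ± 0.000577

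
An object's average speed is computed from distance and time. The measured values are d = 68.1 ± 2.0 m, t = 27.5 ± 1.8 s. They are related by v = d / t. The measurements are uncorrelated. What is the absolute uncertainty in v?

v is a product of powers, so relative uncertainties combine in quadrature:
  (1·δd/d)² = (1×0.0294)² = 0.000863;  (-1·δt/t)² = (-1×0.0655)² = 0.00428
δv/v = √(0.00515) = 0.0717
v = 2.48 m/s, so δv = 0.0717 × 2.48 = 0.178 m/s.

0.178 m/s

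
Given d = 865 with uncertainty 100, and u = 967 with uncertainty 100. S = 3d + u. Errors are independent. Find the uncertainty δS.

Absolute uncertainties add in quadrature for a linear combination:
  (3·δd)² = 90000;  (δu)² = 10000
δS = √(1e+05) = 316

316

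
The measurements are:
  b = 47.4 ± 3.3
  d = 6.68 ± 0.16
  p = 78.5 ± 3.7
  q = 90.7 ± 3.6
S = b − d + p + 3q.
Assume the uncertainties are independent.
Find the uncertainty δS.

Absolute uncertainties add in quadrature for a linear combination:
  (δb)² = 10.9;  (δd)² = 0.0256;  (δp)² = 13.7;  (3·δq)² = 117
δS = √(141) = 11.9

11.9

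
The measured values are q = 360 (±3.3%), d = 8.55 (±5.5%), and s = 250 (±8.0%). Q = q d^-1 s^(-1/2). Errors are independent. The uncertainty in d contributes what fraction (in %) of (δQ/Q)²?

(δQ/Q)² = (1·δq/q)² + (-1·δd/d)² + (−½·δs/s)²
  q term: (1×0.0330)² = 0.00109
  d term: (-1×0.0550)² = 0.00302
  s term: (-0.5×0.0800)² = 0.00160
Total = 0.00571. Share from d = 0.00302/0.00571 = 0.529.

52.9%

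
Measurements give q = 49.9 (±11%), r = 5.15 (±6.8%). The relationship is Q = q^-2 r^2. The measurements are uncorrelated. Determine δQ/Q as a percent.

Since Q is a product/quotient, work with relative uncertainties:
  (-2·δq/q)² = (-2×0.110)² = 0.0484;  (2·δr/r)² = (2×0.0680)² = 0.0185
δQ/Q = √(0.0669) = 0.259

25.9%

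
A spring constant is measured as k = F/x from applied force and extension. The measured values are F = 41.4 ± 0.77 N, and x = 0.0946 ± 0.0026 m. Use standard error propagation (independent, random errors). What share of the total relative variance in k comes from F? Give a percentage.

(δk/k)² = (1·δF/F)² + (-1·δx/x)²
  F term: (1×0.0186)² = 0.000346
  x term: (-1×0.0275)² = 0.000755
Total = 0.00110. Share from F = 0.000346/0.00110 = 0.314.

31.4%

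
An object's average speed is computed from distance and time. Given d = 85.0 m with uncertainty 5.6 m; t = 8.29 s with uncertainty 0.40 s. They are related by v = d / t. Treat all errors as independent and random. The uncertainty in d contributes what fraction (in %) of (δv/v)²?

(δv/v)² = (1·δd/d)² + (-1·δt/t)²
  d term: (1×0.0659)² = 0.00434
  t term: (-1×0.0483)² = 0.00233
Total = 0.00667. Share from d = 0.00434/0.00667 = 0.651.

65.1%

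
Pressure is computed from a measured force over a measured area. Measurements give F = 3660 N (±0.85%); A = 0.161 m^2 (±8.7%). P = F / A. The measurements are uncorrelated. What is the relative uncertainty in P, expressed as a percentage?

8.74%

Relative error in a monomial: (δP/P)² = Σ (nᵢ · δxᵢ/xᵢ)².
  (1·δF/F)² = (1×0.00850)² = 7.23e-05;  (-1·δA/A)² = (-1×0.0870)² = 0.00757
δP/P = √(0.00764) = 0.0874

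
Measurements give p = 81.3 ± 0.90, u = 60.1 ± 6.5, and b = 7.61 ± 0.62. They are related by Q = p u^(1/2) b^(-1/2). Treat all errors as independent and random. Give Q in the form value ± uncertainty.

For a monomial Q ∝ p, u^(1/2), b^(-1/2), fractional errors add in quadrature:
  (1·δp/p)² = (1×0.0111)² = 0.000123;  (½·δu/u)² = (0.5×0.108)² = 0.00292;  (−½·δb/b)² = (-0.5×0.0815)² = 0.00166
δQ/Q = √(0.00471) = 0.0686
Q = 228, so δQ = 0.0686 × 228 = 15.7.

228 ± 15.7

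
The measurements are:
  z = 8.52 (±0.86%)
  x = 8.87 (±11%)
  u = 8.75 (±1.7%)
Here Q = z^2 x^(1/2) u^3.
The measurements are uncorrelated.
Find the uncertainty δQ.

For a monomial Q ∝ z^2, x^(1/2), u^3, fractional errors add in quadrature:
  (2·δz/z)² = (2×0.00860)² = 0.000296;  (½·δx/x)² = (0.5×0.110)² = 0.00302;  (3·δu/u)² = (3×0.0170)² = 0.00260
δQ/Q = √(0.00592) = 0.0770
Q = 1.45e+05, so δQ = 0.0770 × 1.45e+05 = 11100.

11100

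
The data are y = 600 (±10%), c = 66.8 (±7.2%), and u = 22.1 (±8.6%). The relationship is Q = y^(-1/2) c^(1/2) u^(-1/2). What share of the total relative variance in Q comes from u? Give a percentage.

32.8%

(δQ/Q)² = (−½·δy/y)² + (½·δc/c)² + (−½·δu/u)²
  y term: (-0.5×0.100)² = 0.00250
  c term: (0.5×0.0720)² = 0.00130
  u term: (-0.5×0.0860)² = 0.00185
Total = 0.00565. Share from u = 0.00185/0.00565 = 0.328.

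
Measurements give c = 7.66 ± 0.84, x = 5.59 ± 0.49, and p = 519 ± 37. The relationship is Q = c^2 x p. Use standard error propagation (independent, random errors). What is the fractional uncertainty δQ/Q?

For a monomial Q ∝ c^2, x, p, fractional errors add in quadrature:
  (2·δc/c)² = (2×0.110)² = 0.0481;  (1·δx/x)² = (1×0.0877)² = 0.00768;  (1·δp/p)² = (1×0.0713)² = 0.00508
δQ/Q = √(0.0609) = 0.247

0.247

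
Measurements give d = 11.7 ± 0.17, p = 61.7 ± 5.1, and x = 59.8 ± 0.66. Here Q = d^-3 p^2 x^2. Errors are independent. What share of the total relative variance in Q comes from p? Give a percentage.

92.0%

(δQ/Q)² = (-3·δd/d)² + (2·δp/p)² + (2·δx/x)²
  d term: (-3×0.0145)² = 0.00190
  p term: (2×0.0827)² = 0.0273
  x term: (2×0.0110)² = 0.000487
Total = 0.0297. Share from p = 0.0273/0.0297 = 0.920.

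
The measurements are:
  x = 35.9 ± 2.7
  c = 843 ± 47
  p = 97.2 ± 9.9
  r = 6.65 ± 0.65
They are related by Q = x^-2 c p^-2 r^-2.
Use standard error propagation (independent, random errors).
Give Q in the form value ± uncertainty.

(1.57 ± 0.508) × 10^-6

For a monomial Q ∝ x^-2, c, p^-2, r^-2, fractional errors add in quadrature:
  (-2·δx/x)² = (-2×0.0752)² = 0.0226;  (1·δc/c)² = (1×0.0558)² = 0.00311;  (-2·δp/p)² = (-2×0.102)² = 0.0415;  (-2·δr/r)² = (-2×0.0977)² = 0.0382
δQ/Q = √(0.105) = 0.325
Q = 1.57e-06, so δQ = 0.325 × 1.57e-06 = 5.08e-07.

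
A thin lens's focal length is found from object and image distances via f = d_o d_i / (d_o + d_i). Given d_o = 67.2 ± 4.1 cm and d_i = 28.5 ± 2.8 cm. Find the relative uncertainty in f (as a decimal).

∂f/∂d_o = (d_i/(d_o+d_i))² = 0.0887;  ∂f/∂d_i = (d_o/(d_o+d_i))² = 0.493
δf = √((∂f/∂d_o · δd_o)² + (∂f/∂d_i · δd_i)²) = √(0.132 + 1.91) = 1.43 cm
f = 20.0 cm, so δf/f = 1.43/20.0 = 0.0713.

0.0713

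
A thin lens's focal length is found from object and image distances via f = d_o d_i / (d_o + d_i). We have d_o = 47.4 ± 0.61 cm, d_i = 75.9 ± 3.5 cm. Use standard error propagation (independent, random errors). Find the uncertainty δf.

0.567 cm

∂f/∂d_o = (d_i/(d_o+d_i))² = 0.379;  ∂f/∂d_i = (d_o/(d_o+d_i))² = 0.148
δf = √((∂f/∂d_o · δd_o)² + (∂f/∂d_i · δd_i)²) = √(0.0534 + 0.268) = 0.567 cm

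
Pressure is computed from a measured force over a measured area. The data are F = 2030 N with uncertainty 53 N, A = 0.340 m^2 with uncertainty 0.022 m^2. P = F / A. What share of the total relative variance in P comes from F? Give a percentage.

14.0%

(δP/P)² = (1·δF/F)² + (-1·δA/A)²
  F term: (1×0.0261)² = 0.000682
  A term: (-1×0.0647)² = 0.00419
Total = 0.00487. Share from F = 0.000682/0.00487 = 0.140.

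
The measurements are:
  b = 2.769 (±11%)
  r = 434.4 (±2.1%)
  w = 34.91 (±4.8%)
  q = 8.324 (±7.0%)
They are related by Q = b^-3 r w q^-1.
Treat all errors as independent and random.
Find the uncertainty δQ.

Q is a product of powers, so relative uncertainties combine in quadrature:
  (-3·δb/b)² = (-3×0.110)² = 0.109;  (1·δr/r)² = (1×0.0210)² = 0.000441;  (1·δw/w)² = (1×0.0480)² = 0.00230;  (-1·δq/q)² = (-1×0.0700)² = 0.00490
δQ/Q = √(0.117) = 0.341
Q = 85.81, so δQ = 0.341 × 85.81 = 29.3.

29.3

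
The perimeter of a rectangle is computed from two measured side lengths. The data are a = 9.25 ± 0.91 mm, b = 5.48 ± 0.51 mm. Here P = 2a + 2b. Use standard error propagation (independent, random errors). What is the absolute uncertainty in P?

2.09 mm

P is a linear combination, so absolute uncertainties add in quadrature:
  (2·δa)² = 3.31;  (2·δb)² = 1.04
δP = √(4.35) = 2.09 mm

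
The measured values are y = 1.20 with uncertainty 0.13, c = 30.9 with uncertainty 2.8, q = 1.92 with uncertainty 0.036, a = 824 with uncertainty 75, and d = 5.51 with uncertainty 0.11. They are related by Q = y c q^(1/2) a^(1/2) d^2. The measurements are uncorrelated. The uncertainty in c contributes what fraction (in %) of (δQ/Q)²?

34.6%

(δQ/Q)² = (1·δy/y)² + (1·δc/c)² + (½·δq/q)² + (½·δa/a)² + (2·δd/d)²
  y term: (1×0.108)² = 0.0117
  c term: (1×0.0906)² = 0.00821
  q term: (0.5×0.0187)² = 8.79e-05
  a term: (0.5×0.0910)² = 0.00207
  d term: (2×0.0200)² = 0.00159
Total = 0.0237. Share from c = 0.00821/0.0237 = 0.346.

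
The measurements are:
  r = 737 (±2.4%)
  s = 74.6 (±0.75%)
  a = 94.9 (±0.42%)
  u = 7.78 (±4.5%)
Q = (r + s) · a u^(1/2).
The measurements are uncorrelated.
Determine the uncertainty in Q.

6790

Let w = r + s = 812. δw = √(δr² + δs²) = √(313 + 0.313) = 17.7, so δw/w = 0.0218.
Q is then a monomial in w, a, u:
δQ/Q = √((δw/w)² + (1·δa/a)² + (½·δu/u)²) = √(0.000475 + 1.76e-05 + 0.000506) = 0.0316
Q = 2.15e+05, so δQ = 0.0316 × 2.15e+05 = 6790.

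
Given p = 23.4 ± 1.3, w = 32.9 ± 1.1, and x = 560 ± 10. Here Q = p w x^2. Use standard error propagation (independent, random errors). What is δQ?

Q is a product of powers, so relative uncertainties combine in quadrature:
  (1·δp/p)² = (1×0.0556)² = 0.00309;  (1·δw/w)² = (1×0.0334)² = 0.00112;  (2·δx/x)² = (2×0.0179)² = 0.00128
δQ/Q = √(0.00548) = 0.0740
Q = 2.41e+08, so δQ = 0.0740 × 2.41e+08 = 1.79e+07.

1.79e+07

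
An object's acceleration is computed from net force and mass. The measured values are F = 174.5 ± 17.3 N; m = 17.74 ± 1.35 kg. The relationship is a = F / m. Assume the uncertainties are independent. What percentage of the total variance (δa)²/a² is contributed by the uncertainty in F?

(δa/a)² = (1·δF/F)² + (-1·δm/m)²
  F term: (1×0.0991)² = 0.00983
  m term: (-1×0.0761)² = 0.00579
Total = 0.0156. Share from F = 0.00983/0.0156 = 0.629.

62.9%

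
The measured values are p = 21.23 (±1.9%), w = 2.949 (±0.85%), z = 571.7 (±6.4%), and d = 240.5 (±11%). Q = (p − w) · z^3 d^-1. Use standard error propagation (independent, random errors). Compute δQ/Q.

0.222

Let u = p − w = 18.28. δu = √(δp² + δw²) = √(0.163 + 0.000628) = 0.404, so δu/u = 0.0221.
Q is then a monomial in u, z, d:
δQ/Q = √((δu/u)² + (3·δz/z)² + (-1·δd/d)²) = √(0.000489 + 0.0369 + 0.0121) = 0.222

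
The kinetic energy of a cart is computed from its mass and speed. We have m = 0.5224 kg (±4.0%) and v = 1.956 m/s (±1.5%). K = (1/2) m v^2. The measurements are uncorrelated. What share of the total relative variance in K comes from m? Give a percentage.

(δK/K)² = (1·δm/m)² + (2·δv/v)²
  m term: (1×0.0400)² = 0.00160
  v term: (2×0.0150)² = 0.000900
Total = 0.00250. Share from m = 0.00160/0.00250 = 0.640.

64.0%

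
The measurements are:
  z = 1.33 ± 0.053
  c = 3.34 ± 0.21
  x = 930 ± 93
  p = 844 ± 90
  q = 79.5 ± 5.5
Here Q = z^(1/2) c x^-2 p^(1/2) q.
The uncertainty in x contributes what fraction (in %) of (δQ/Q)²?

77.0%

(δQ/Q)² = (½·δz/z)² + (1·δc/c)² + (-2·δx/x)² + (½·δp/p)² + (1·δq/q)²
  z term: (0.5×0.0398)² = 0.000397
  c term: (1×0.0629)² = 0.00395
  x term: (-2×0.100)² = 0.0400
  p term: (0.5×0.107)² = 0.00284
  q term: (1×0.0692)² = 0.00479
Total = 0.0520. Share from x = 0.0400/0.0520 = 0.770.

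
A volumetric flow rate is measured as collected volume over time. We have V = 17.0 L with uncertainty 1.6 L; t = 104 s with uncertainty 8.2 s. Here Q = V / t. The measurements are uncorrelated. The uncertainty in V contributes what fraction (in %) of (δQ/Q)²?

58.8%

(δQ/Q)² = (1·δV/V)² + (-1·δt/t)²
  V term: (1×0.0941)² = 0.00886
  t term: (-1×0.0788)² = 0.00622
Total = 0.0151. Share from V = 0.00886/0.0151 = 0.588.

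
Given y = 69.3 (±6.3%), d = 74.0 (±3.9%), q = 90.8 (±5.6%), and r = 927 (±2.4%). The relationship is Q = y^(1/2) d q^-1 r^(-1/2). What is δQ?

0.0170

Since Q is a product/quotient, work with relative uncertainties:
  (½·δy/y)² = (0.5×0.0630)² = 0.000992;  (1·δd/d)² = (1×0.0390)² = 0.00152;  (-1·δq/q)² = (-1×0.0560)² = 0.00314;  (−½·δr/r)² = (-0.5×0.0240)² = 0.000144
δQ/Q = √(0.00579) = 0.0761
Q = 0.223, so δQ = 0.0761 × 0.223 = 0.0170.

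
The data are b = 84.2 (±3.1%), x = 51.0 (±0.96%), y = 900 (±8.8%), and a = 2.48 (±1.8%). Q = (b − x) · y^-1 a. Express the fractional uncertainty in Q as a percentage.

Let u = b − x = 33.2. δu = √(δb² + δx²) = √(6.81 + 0.240) = 2.66, so δu/u = 0.0800.
Q is then a monomial in u, y, a:
δQ/Q = √((δu/u)² + (-1·δy/y)² + (1·δa/a)²) = √(0.00640 + 0.00774 + 0.000324) = 0.120

12.0%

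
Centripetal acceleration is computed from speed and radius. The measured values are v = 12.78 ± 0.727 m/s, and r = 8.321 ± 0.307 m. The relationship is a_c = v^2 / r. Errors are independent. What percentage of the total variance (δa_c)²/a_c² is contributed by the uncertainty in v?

90.5%

(δa_c/a_c)² = (2·δv/v)² + (-1·δr/r)²
  v term: (2×0.0569)² = 0.0129
  r term: (-1×0.0369)² = 0.00136
Total = 0.0143. Share from v = 0.0129/0.0143 = 0.905.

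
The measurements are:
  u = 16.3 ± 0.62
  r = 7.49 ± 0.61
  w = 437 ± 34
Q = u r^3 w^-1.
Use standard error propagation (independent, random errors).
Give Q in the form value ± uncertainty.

15.7 ± 4.06

Each factor contributes (exponent × relative error)² to (δQ/Q)²:
  (1·δu/u)² = (1×0.0380)² = 0.00145;  (3·δr/r)² = (3×0.0814)² = 0.0597;  (-1·δw/w)² = (-1×0.0778)² = 0.00605
δQ/Q = √(0.0672) = 0.259
Q = 15.7, so δQ = 0.259 × 15.7 = 4.06.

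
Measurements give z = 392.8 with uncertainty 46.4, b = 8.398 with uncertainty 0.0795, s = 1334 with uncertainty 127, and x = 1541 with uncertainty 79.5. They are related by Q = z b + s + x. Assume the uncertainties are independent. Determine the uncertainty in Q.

419

Let p = z·b = 3299. δp/p = √((1·δz/z)² + (1·δb/b)²) = √(0.0140 + 8.96e-05) = 0.119, so δp = 391.
Q = p + s + x: δQ = √(δp² + δs² + δx²) = √(1.53e+05 + 16100 + 6320) = 419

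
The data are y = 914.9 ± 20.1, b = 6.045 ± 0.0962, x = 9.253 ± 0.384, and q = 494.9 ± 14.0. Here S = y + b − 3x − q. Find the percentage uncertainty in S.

Absolute uncertainties add in quadrature for a linear combination:
  (δy)² = 404;  (δb)² = 0.00925;  (3·δx)² = 1.33;  (δq)² = 196
δS = √(601) = 24.5
S = 398.3, so δS/S = 24.5/398.3 = 0.0616.

6.16%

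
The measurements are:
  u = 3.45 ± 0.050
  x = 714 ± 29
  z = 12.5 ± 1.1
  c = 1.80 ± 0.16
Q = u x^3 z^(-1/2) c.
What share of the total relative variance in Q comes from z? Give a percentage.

(δQ/Q)² = (1·δu/u)² + (3·δx/x)² + (−½·δz/z)² + (1·δc/c)²
  u term: (1×0.0145)² = 0.000210
  x term: (3×0.0406)² = 0.0148
  z term: (-0.5×0.0880)² = 0.00194
  c term: (1×0.0889)² = 0.00790
Total = 0.0249. Share from z = 0.00194/0.0249 = 0.0778.

7.78%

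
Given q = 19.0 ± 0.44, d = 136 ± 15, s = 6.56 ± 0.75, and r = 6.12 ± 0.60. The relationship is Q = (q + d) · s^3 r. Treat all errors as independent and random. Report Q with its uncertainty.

Let u = q + d = 155. δu = √(δq² + δd²) = √(0.194 + 225) = 15.0, so δu/u = 0.0968.
Q is then a monomial in u, s, r:
δQ/Q = √((δu/u)² + (3·δs/s)² + (1·δr/r)²) = √(0.00937 + 0.118 + 0.00961) = 0.370
Q = 2.68e+05, so δQ = 0.370 × 2.68e+05 = 99000.

(2.68 ± 0.990) × 10^5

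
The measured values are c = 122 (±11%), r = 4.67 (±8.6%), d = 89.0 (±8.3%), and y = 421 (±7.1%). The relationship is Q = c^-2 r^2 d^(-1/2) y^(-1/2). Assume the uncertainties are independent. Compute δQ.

Since Q is a product/quotient, work with relative uncertainties:
  (-2·δc/c)² = (-2×0.110)² = 0.0484;  (2·δr/r)² = (2×0.0860)² = 0.0296;  (−½·δd/d)² = (-0.5×0.0830)² = 0.00172;  (−½·δy/y)² = (-0.5×0.0710)² = 0.00126
δQ/Q = √(0.0810) = 0.285
Q = 7.57e-06, so δQ = 0.285 × 7.57e-06 = 2.15e-06.

2.15e-06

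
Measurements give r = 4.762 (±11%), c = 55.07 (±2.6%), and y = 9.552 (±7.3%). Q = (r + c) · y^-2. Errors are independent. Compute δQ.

0.0972

Let u = r + c = 59.83. δu = √(δr² + δc²) = √(0.274 + 2.05) = 1.52, so δu/u = 0.0255.
Q is then a monomial in u, y:
δQ/Q = √((δu/u)² + (-2·δy/y)²) = √(0.000649 + 0.0213) = 0.148
Q = 0.6558, so δQ = 0.148 × 0.6558 = 0.0972.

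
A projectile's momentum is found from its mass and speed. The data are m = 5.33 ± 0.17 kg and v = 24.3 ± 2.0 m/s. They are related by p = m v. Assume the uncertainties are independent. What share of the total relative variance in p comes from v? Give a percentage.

(δp/p)² = (1·δm/m)² + (1·δv/v)²
  m term: (1×0.0319)² = 0.00102
  v term: (1×0.0823)² = 0.00677
Total = 0.00779. Share from v = 0.00677/0.00779 = 0.869.

86.9%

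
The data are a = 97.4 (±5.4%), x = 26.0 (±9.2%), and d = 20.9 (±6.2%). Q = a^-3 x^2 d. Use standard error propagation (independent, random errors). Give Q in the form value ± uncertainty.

Each factor contributes (exponent × relative error)² to (δQ/Q)²:
  (-3·δa/a)² = (-3×0.0540)² = 0.0262;  (2·δx/x)² = (2×0.0920)² = 0.0339;  (1·δd/d)² = (1×0.0620)² = 0.00384
δQ/Q = √(0.0639) = 0.253
Q = 0.0153, so δQ = 0.253 × 0.0153 = 0.00387.

0.0153 ± 0.00387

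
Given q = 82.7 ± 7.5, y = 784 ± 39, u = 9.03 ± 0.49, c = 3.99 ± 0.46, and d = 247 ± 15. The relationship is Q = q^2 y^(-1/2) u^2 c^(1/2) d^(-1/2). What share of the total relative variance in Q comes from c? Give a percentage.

(δQ/Q)² = (2·δq/q)² + (−½·δy/y)² + (2·δu/u)² + (½·δc/c)² + (−½·δd/d)²
  q term: (2×0.0907)² = 0.0329
  y term: (-0.5×0.0497)² = 0.000619
  u term: (2×0.0543)² = 0.0118
  c term: (0.5×0.115)² = 0.00332
  d term: (-0.5×0.0607)² = 0.000922
Total = 0.0495. Share from c = 0.00332/0.0495 = 0.0671.

6.71%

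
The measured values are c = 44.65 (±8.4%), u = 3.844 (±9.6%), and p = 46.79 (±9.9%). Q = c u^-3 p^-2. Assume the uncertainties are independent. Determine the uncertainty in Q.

0.000129

For a monomial Q ∝ c, u^-3, p^-2, fractional errors add in quadrature:
  (1·δc/c)² = (1×0.0840)² = 0.00706;  (-3·δu/u)² = (-3×0.0960)² = 0.0829;  (-2·δp/p)² = (-2×0.0990)² = 0.0392
δQ/Q = √(0.129) = 0.359
Q = 0.0003591, so δQ = 0.359 × 0.0003591 = 0.000129.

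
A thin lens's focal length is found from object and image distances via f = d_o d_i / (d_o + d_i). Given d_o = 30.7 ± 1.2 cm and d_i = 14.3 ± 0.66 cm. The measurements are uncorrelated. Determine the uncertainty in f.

0.330 cm

∂f/∂d_o = (d_i/(d_o+d_i))² = 0.101;  ∂f/∂d_i = (d_o/(d_o+d_i))² = 0.465
δf = √((∂f/∂d_o · δd_o)² + (∂f/∂d_i · δd_i)²) = √(0.0147 + 0.0944) = 0.330 cm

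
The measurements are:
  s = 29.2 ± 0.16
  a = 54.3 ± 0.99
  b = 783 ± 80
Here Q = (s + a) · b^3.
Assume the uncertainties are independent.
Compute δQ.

1.23e+10

Let u = s + a = 83.5. δu = √(δs² + δa²) = √(0.0256 + 0.980) = 1.00, so δu/u = 0.0120.
Q is then a monomial in u, b:
δQ/Q = √((δu/u)² + (3·δb/b)²) = √(0.000144 + 0.0940) = 0.307
Q = 4.01e+10, so δQ = 0.307 × 4.01e+10 = 1.23e+10.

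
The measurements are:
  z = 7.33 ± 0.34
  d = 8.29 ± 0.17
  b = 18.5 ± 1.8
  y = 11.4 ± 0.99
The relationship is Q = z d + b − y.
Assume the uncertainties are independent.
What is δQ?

3.70

Let p = z·d = 60.8. δp/p = √((1·δz/z)² + (1·δd/d)²) = √(0.00215 + 0.000421) = 0.0507, so δp = 3.08.
Q = p + b − y: δQ = √(δp² + δb² + δy²) = √(9.50 + 3.24 + 0.980) = 3.70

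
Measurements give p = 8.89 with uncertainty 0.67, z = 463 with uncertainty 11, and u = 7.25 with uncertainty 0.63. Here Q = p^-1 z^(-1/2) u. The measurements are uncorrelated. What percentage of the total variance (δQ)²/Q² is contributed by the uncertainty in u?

56.5%

(δQ/Q)² = (-1·δp/p)² + (−½·δz/z)² + (1·δu/u)²
  p term: (-1×0.0754)² = 0.00568
  z term: (-0.5×0.0238)² = 0.000141
  u term: (1×0.0869)² = 0.00755
Total = 0.0134. Share from u = 0.00755/0.0134 = 0.565.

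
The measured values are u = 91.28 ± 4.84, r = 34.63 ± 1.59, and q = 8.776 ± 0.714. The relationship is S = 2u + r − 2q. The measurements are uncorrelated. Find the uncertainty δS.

Absolute uncertainties add in quadrature for a linear combination:
  (2·δu)² = 93.7;  (δr)² = 2.53;  (2·δq)² = 2.04
δS = √(98.3) = 9.91

9.91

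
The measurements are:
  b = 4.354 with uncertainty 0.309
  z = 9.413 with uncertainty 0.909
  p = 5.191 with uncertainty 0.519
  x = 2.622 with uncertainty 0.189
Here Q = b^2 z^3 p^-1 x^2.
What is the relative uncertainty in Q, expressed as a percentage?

For a monomial Q ∝ b^2, z^3, p^-1, x^2, fractional errors add in quadrature:
  (2·δb/b)² = (2×0.0710)² = 0.0201;  (3·δz/z)² = (3×0.0966)² = 0.0839;  (-1·δp/p)² = (-1×0.1000)² = 0.01000;  (2·δx/x)² = (2×0.0721)² = 0.0208
δQ/Q = √(0.135) = 0.367

36.7%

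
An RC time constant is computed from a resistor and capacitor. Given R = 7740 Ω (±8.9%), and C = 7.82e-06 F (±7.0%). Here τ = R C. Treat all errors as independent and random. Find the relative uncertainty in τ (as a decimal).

0.113

Relative error in a monomial: (δτ/τ)² = Σ (nᵢ · δxᵢ/xᵢ)².
  (1·δR/R)² = (1×0.0890)² = 0.00792;  (1·δC/C)² = (1×0.0700)² = 0.00490
δτ/τ = √(0.0128) = 0.113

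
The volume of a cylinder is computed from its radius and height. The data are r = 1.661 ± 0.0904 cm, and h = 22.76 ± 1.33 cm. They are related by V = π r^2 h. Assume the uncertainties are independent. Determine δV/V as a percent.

For a monomial V ∝ r^2, h, fractional errors add in quadrature:
  (2·δr/r)² = (2×0.0544)² = 0.0118;  (1·δh/h)² = (1×0.0584)² = 0.00341
δV/V = √(0.0153) = 0.124

12.4%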